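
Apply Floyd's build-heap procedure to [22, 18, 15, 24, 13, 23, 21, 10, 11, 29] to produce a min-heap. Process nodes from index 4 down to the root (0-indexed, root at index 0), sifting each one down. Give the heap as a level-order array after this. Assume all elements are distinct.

sift down from index 4: already satisfies heap property
sift down from index 3:
  24 vs smaller child 10 at index 7, swap → [22, 18, 15, 10, 13, 23, 21, 24, 11, 29]
sift down from index 2: already satisfies heap property
sift down from index 1:
  18 vs smaller child 10 at index 3, swap → [22, 10, 15, 18, 13, 23, 21, 24, 11, 29]
  18 vs smaller child 11 at index 8, swap → [22, 10, 15, 11, 13, 23, 21, 24, 18, 29]
sift down from index 0:
  22 vs smaller child 10 at index 1, swap → [10, 22, 15, 11, 13, 23, 21, 24, 18, 29]
  22 vs smaller child 11 at index 3, swap → [10, 11, 15, 22, 13, 23, 21, 24, 18, 29]
  22 vs smaller child 18 at index 8, swap → [10, 11, 15, 18, 13, 23, 21, 24, 22, 29]

[10, 11, 15, 18, 13, 23, 21, 24, 22, 29]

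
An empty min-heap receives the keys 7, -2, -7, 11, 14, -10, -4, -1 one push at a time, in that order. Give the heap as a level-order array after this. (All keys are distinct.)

[-10, -1, -7, 7, 14, -2, -4, 11]

Insert 7:
  append 7 at index 0 → [7] (no swap needed)
Insert -2:
  append -2 at index 1 → [7, -2]
  -2 < parent 7 at index 0, swap → [-2, 7]
Insert -7:
  append -7 at index 2 → [-2, 7, -7]
  -7 < parent -2 at index 0, swap → [-7, 7, -2]
Insert 11:
  append 11 at index 3 → [-7, 7, -2, 11] (no swap needed)
Insert 14:
  append 14 at index 4 → [-7, 7, -2, 11, 14] (no swap needed)
Insert -10:
  append -10 at index 5 → [-7, 7, -2, 11, 14, -10]
  -10 < parent -2 at index 2, swap → [-7, 7, -10, 11, 14, -2]
  -10 < parent -7 at index 0, swap → [-10, 7, -7, 11, 14, -2]
Insert -4:
  append -4 at index 6 → [-10, 7, -7, 11, 14, -2, -4] (no swap needed)
Insert -1:
  append -1 at index 7 → [-10, 7, -7, 11, 14, -2, -4, -1]
  -1 < parent 11 at index 3, swap → [-10, 7, -7, -1, 14, -2, -4, 11]
  -1 < parent 7 at index 1, swap → [-10, -1, -7, 7, 14, -2, -4, 11]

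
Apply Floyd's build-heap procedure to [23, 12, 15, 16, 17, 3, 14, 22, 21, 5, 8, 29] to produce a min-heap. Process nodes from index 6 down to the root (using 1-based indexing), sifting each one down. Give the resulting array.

sift down from index 6: already satisfies heap property
sift down from index 5:
  17 vs smaller child 5 at index 10, swap → [23, 12, 15, 16, 5, 3, 14, 22, 21, 17, 8, 29]
sift down from index 4: already satisfies heap property
sift down from index 3:
  15 vs smaller child 3 at index 6, swap → [23, 12, 3, 16, 5, 15, 14, 22, 21, 17, 8, 29]
sift down from index 2:
  12 vs smaller child 5 at index 5, swap → [23, 5, 3, 16, 12, 15, 14, 22, 21, 17, 8, 29]
  12 vs smaller child 8 at index 11, swap → [23, 5, 3, 16, 8, 15, 14, 22, 21, 17, 12, 29]
sift down from index 1:
  23 vs smaller child 3 at index 3, swap → [3, 5, 23, 16, 8, 15, 14, 22, 21, 17, 12, 29]
  23 vs smaller child 14 at index 7, swap → [3, 5, 14, 16, 8, 15, 23, 22, 21, 17, 12, 29]

[3, 5, 14, 16, 8, 15, 23, 22, 21, 17, 12, 29]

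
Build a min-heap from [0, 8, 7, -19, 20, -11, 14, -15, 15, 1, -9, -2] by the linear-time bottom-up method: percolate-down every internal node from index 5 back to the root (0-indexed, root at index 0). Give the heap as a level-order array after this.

[-19, -15, -11, 0, -9, -2, 14, 8, 15, 1, 20, 7]

sift down from index 5: already satisfies heap property
sift down from index 4:
  20 vs smaller child -9 at index 10, swap → [0, 8, 7, -19, -9, -11, 14, -15, 15, 1, 20, -2]
sift down from index 3: already satisfies heap property
sift down from index 2:
  7 vs smaller child -11 at index 5, swap → [0, 8, -11, -19, -9, 7, 14, -15, 15, 1, 20, -2]
  7 vs only child -2 at index 11, swap → [0, 8, -11, -19, -9, -2, 14, -15, 15, 1, 20, 7]
sift down from index 1:
  8 vs smaller child -19 at index 3, swap → [0, -19, -11, 8, -9, -2, 14, -15, 15, 1, 20, 7]
  8 vs smaller child -15 at index 7, swap → [0, -19, -11, -15, -9, -2, 14, 8, 15, 1, 20, 7]
sift down from index 0:
  0 vs smaller child -19 at index 1, swap → [-19, 0, -11, -15, -9, -2, 14, 8, 15, 1, 20, 7]
  0 vs smaller child -15 at index 3, swap → [-19, -15, -11, 0, -9, -2, 14, 8, 15, 1, 20, 7]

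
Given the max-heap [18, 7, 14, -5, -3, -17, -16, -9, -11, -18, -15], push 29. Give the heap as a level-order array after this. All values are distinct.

[29, 7, 18, -5, -3, 14, -16, -9, -11, -18, -15, -17]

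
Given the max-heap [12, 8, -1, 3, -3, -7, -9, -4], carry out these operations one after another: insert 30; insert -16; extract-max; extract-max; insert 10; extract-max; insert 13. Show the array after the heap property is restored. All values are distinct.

[13, 8, -1, 3, -3, -7, -9, -16, -4]

insert 30:
  append 30 at index 8 → [12, 8, -1, 3, -3, -7, -9, -4, 30]
  30 > parent 3 at index 3, swap → [12, 8, -1, 30, -3, -7, -9, -4, 3]
  30 > parent 8 at index 1, swap → [12, 30, -1, 8, -3, -7, -9, -4, 3]
  30 > parent 12 at index 0, swap → [30, 12, -1, 8, -3, -7, -9, -4, 3]
insert -16:
  append -16 at index 9 → [30, 12, -1, 8, -3, -7, -9, -4, 3, -16] (no swap needed)
extract-max → returns 30:
  remove root 30; move last element -16 to root → [-16, 12, -1, 8, -3, -7, -9, -4, 3]
  -16 vs larger child 12 at index 1, swap → [12, -16, -1, 8, -3, -7, -9, -4, 3]
  -16 vs larger child 8 at index 3, swap → [12, 8, -1, -16, -3, -7, -9, -4, 3]
  -16 vs larger child 3 at index 8, swap → [12, 8, -1, 3, -3, -7, -9, -4, -16]
extract-max → returns 12:
  remove root 12; move last element -16 to root → [-16, 8, -1, 3, -3, -7, -9, -4]
  -16 vs larger child 8 at index 1, swap → [8, -16, -1, 3, -3, -7, -9, -4]
  -16 vs larger child 3 at index 3, swap → [8, 3, -1, -16, -3, -7, -9, -4]
  -16 vs only child -4 at index 7, swap → [8, 3, -1, -4, -3, -7, -9, -16]
insert 10:
  append 10 at index 8 → [8, 3, -1, -4, -3, -7, -9, -16, 10]
  10 > parent -4 at index 3, swap → [8, 3, -1, 10, -3, -7, -9, -16, -4]
  10 > parent 3 at index 1, swap → [8, 10, -1, 3, -3, -7, -9, -16, -4]
  10 > parent 8 at index 0, swap → [10, 8, -1, 3, -3, -7, -9, -16, -4]
extract-max → returns 10:
  remove root 10; move last element -4 to root → [-4, 8, -1, 3, -3, -7, -9, -16]
  -4 vs larger child 8 at index 1, swap → [8, -4, -1, 3, -3, -7, -9, -16]
  -4 vs larger child 3 at index 3, swap → [8, 3, -1, -4, -3, -7, -9, -16]
insert 13:
  append 13 at index 8 → [8, 3, -1, -4, -3, -7, -9, -16, 13]
  13 > parent -4 at index 3, swap → [8, 3, -1, 13, -3, -7, -9, -16, -4]
  13 > parent 3 at index 1, swap → [8, 13, -1, 3, -3, -7, -9, -16, -4]
  13 > parent 8 at index 0, swap → [13, 8, -1, 3, -3, -7, -9, -16, -4]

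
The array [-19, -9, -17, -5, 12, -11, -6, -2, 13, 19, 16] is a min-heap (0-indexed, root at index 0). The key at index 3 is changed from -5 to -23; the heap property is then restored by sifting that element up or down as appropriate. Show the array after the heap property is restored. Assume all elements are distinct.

[-23, -19, -17, -9, 12, -11, -6, -2, 13, 19, 16]

set index 3 from -5 to -23 → [-19, -9, -17, -23, 12, -11, -6, -2, 13, 19, 16]
-23 < parent -9 at index 1, swap → [-19, -23, -17, -9, 12, -11, -6, -2, 13, 19, 16]
-23 < parent -19 at index 0, swap → [-23, -19, -17, -9, 12, -11, -6, -2, 13, 19, 16]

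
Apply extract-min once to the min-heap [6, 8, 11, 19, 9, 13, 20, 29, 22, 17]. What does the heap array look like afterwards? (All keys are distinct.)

[8, 9, 11, 19, 17, 13, 20, 29, 22]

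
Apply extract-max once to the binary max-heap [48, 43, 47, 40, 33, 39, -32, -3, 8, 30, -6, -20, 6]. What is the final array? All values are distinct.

[47, 43, 39, 40, 33, 6, -32, -3, 8, 30, -6, -20]

remove root 48; move last element 6 to root → [6, 43, 47, 40, 33, 39, -32, -3, 8, 30, -6, -20]
6 vs larger child 47 at index 2, swap → [47, 43, 6, 40, 33, 39, -32, -3, 8, 30, -6, -20]
6 vs larger child 39 at index 5, swap → [47, 43, 39, 40, 33, 6, -32, -3, 8, 30, -6, -20]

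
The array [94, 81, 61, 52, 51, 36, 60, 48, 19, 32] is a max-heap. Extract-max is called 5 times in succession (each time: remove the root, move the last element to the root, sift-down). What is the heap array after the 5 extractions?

extract-max #1 returns 94:
  remove root 94; move last element 32 to root → [32, 81, 61, 52, 51, 36, 60, 48, 19]
  32 vs larger child 81 at index 1, swap → [81, 32, 61, 52, 51, 36, 60, 48, 19]
  32 vs larger child 52 at index 3, swap → [81, 52, 61, 32, 51, 36, 60, 48, 19]
  32 vs larger child 48 at index 7, swap → [81, 52, 61, 48, 51, 36, 60, 32, 19]
extract-max #2 returns 81:
  remove root 81; move last element 19 to root → [19, 52, 61, 48, 51, 36, 60, 32]
  19 vs larger child 61 at index 2, swap → [61, 52, 19, 48, 51, 36, 60, 32]
  19 vs larger child 60 at index 6, swap → [61, 52, 60, 48, 51, 36, 19, 32]
extract-max #3 returns 61:
  remove root 61; move last element 32 to root → [32, 52, 60, 48, 51, 36, 19]
  32 vs larger child 60 at index 2, swap → [60, 52, 32, 48, 51, 36, 19]
  32 vs larger child 36 at index 5, swap → [60, 52, 36, 48, 51, 32, 19]
extract-max #4 returns 60:
  remove root 60; move last element 19 to root → [19, 52, 36, 48, 51, 32]
  19 vs larger child 52 at index 1, swap → [52, 19, 36, 48, 51, 32]
  19 vs larger child 51 at index 4, swap → [52, 51, 36, 48, 19, 32]
extract-max #5 returns 52:
  remove root 52; move last element 32 to root → [32, 51, 36, 48, 19]
  32 vs larger child 51 at index 1, swap → [51, 32, 36, 48, 19]
  32 vs larger child 48 at index 3, swap → [51, 48, 36, 32, 19]

[51, 48, 36, 32, 19]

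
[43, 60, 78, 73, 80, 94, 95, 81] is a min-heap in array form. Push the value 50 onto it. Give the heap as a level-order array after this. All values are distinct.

append 50 at index 8 → [43, 60, 78, 73, 80, 94, 95, 81, 50]
50 < parent 73 at index 3, swap → [43, 60, 78, 50, 80, 94, 95, 81, 73]
50 < parent 60 at index 1, swap → [43, 50, 78, 60, 80, 94, 95, 81, 73]

[43, 50, 78, 60, 80, 94, 95, 81, 73]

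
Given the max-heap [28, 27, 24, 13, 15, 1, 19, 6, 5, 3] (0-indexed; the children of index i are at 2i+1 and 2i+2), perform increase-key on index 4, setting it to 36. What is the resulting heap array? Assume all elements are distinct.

set index 4 from 15 to 36 → [28, 27, 24, 13, 36, 1, 19, 6, 5, 3]
36 > parent 27 at index 1, swap → [28, 36, 24, 13, 27, 1, 19, 6, 5, 3]
36 > parent 28 at index 0, swap → [36, 28, 24, 13, 27, 1, 19, 6, 5, 3]

[36, 28, 24, 13, 27, 1, 19, 6, 5, 3]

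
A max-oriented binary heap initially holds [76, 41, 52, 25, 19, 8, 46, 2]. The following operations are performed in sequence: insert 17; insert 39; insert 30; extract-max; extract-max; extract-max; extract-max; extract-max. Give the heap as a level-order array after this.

[30, 25, 19, 2, 17, 8]

insert 17:
  append 17 at index 8 → [76, 41, 52, 25, 19, 8, 46, 2, 17] (no swap needed)
insert 39:
  append 39 at index 9 → [76, 41, 52, 25, 19, 8, 46, 2, 17, 39]
  39 > parent 19 at index 4, swap → [76, 41, 52, 25, 39, 8, 46, 2, 17, 19]
insert 30:
  append 30 at index 10 → [76, 41, 52, 25, 39, 8, 46, 2, 17, 19, 30] (no swap needed)
extract-max → returns 76:
  remove root 76; move last element 30 to root → [30, 41, 52, 25, 39, 8, 46, 2, 17, 19]
  30 vs larger child 52 at index 2, swap → [52, 41, 30, 25, 39, 8, 46, 2, 17, 19]
  30 vs larger child 46 at index 6, swap → [52, 41, 46, 25, 39, 8, 30, 2, 17, 19]
extract-max → returns 52:
  remove root 52; move last element 19 to root → [19, 41, 46, 25, 39, 8, 30, 2, 17]
  19 vs larger child 46 at index 2, swap → [46, 41, 19, 25, 39, 8, 30, 2, 17]
  19 vs larger child 30 at index 6, swap → [46, 41, 30, 25, 39, 8, 19, 2, 17]
extract-max → returns 46:
  remove root 46; move last element 17 to root → [17, 41, 30, 25, 39, 8, 19, 2]
  17 vs larger child 41 at index 1, swap → [41, 17, 30, 25, 39, 8, 19, 2]
  17 vs larger child 39 at index 4, swap → [41, 39, 30, 25, 17, 8, 19, 2]
extract-max → returns 41:
  remove root 41; move last element 2 to root → [2, 39, 30, 25, 17, 8, 19]
  2 vs larger child 39 at index 1, swap → [39, 2, 30, 25, 17, 8, 19]
  2 vs larger child 25 at index 3, swap → [39, 25, 30, 2, 17, 8, 19]
extract-max → returns 39:
  remove root 39; move last element 19 to root → [19, 25, 30, 2, 17, 8]
  19 vs larger child 30 at index 2, swap → [30, 25, 19, 2, 17, 8]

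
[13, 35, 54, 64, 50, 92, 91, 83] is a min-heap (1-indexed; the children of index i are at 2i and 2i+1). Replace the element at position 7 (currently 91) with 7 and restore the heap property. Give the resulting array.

[7, 35, 13, 64, 50, 92, 54, 83]

set index 7 from 91 to 7 → [13, 35, 54, 64, 50, 92, 7, 83]
7 < parent 54 at index 3, swap → [13, 35, 7, 64, 50, 92, 54, 83]
7 < parent 13 at index 1, swap → [7, 35, 13, 64, 50, 92, 54, 83]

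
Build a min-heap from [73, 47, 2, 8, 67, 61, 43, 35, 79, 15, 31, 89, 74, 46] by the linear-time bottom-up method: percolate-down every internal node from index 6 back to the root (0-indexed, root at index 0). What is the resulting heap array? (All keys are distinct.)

[2, 8, 43, 35, 15, 61, 46, 47, 79, 67, 31, 89, 74, 73]

sift down from index 6: already satisfies heap property
sift down from index 5: already satisfies heap property
sift down from index 4:
  67 vs smaller child 15 at index 9, swap → [73, 47, 2, 8, 15, 61, 43, 35, 79, 67, 31, 89, 74, 46]
sift down from index 3: already satisfies heap property
sift down from index 2: already satisfies heap property
sift down from index 1:
  47 vs smaller child 8 at index 3, swap → [73, 8, 2, 47, 15, 61, 43, 35, 79, 67, 31, 89, 74, 46]
  47 vs smaller child 35 at index 7, swap → [73, 8, 2, 35, 15, 61, 43, 47, 79, 67, 31, 89, 74, 46]
sift down from index 0:
  73 vs smaller child 2 at index 2, swap → [2, 8, 73, 35, 15, 61, 43, 47, 79, 67, 31, 89, 74, 46]
  73 vs smaller child 43 at index 6, swap → [2, 8, 43, 35, 15, 61, 73, 47, 79, 67, 31, 89, 74, 46]
  73 vs only child 46 at index 13, swap → [2, 8, 43, 35, 15, 61, 46, 47, 79, 67, 31, 89, 74, 73]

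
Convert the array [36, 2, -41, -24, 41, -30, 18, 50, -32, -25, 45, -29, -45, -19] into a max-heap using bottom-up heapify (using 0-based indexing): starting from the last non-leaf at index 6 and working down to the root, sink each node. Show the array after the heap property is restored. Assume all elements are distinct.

[50, 45, 18, 2, 41, -29, -19, -24, -32, -25, 36, -30, -45, -41]

sift down from index 6: already satisfies heap property
sift down from index 5:
  -30 vs larger child -29 at index 11, swap → [36, 2, -41, -24, 41, -29, 18, 50, -32, -25, 45, -30, -45, -19]
sift down from index 4:
  41 vs larger child 45 at index 10, swap → [36, 2, -41, -24, 45, -29, 18, 50, -32, -25, 41, -30, -45, -19]
sift down from index 3:
  -24 vs larger child 50 at index 7, swap → [36, 2, -41, 50, 45, -29, 18, -24, -32, -25, 41, -30, -45, -19]
sift down from index 2:
  -41 vs larger child 18 at index 6, swap → [36, 2, 18, 50, 45, -29, -41, -24, -32, -25, 41, -30, -45, -19]
  -41 vs only child -19 at index 13, swap → [36, 2, 18, 50, 45, -29, -19, -24, -32, -25, 41, -30, -45, -41]
sift down from index 1:
  2 vs larger child 50 at index 3, swap → [36, 50, 18, 2, 45, -29, -19, -24, -32, -25, 41, -30, -45, -41]
sift down from index 0:
  36 vs larger child 50 at index 1, swap → [50, 36, 18, 2, 45, -29, -19, -24, -32, -25, 41, -30, -45, -41]
  36 vs larger child 45 at index 4, swap → [50, 45, 18, 2, 36, -29, -19, -24, -32, -25, 41, -30, -45, -41]
  36 vs larger child 41 at index 10, swap → [50, 45, 18, 2, 41, -29, -19, -24, -32, -25, 36, -30, -45, -41]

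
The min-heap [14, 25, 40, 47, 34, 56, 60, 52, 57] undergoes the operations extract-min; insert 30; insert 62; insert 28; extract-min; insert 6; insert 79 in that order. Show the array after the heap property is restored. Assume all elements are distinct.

[6, 28, 40, 34, 30, 56, 60, 52, 47, 62, 57, 79]

extract-min → returns 14:
  remove root 14; move last element 57 to root → [57, 25, 40, 47, 34, 56, 60, 52]
  57 vs smaller child 25 at index 1, swap → [25, 57, 40, 47, 34, 56, 60, 52]
  57 vs smaller child 34 at index 4, swap → [25, 34, 40, 47, 57, 56, 60, 52]
insert 30:
  append 30 at index 8 → [25, 34, 40, 47, 57, 56, 60, 52, 30]
  30 < parent 47 at index 3, swap → [25, 34, 40, 30, 57, 56, 60, 52, 47]
  30 < parent 34 at index 1, swap → [25, 30, 40, 34, 57, 56, 60, 52, 47]
insert 62:
  append 62 at index 9 → [25, 30, 40, 34, 57, 56, 60, 52, 47, 62] (no swap needed)
insert 28:
  append 28 at index 10 → [25, 30, 40, 34, 57, 56, 60, 52, 47, 62, 28]
  28 < parent 57 at index 4, swap → [25, 30, 40, 34, 28, 56, 60, 52, 47, 62, 57]
  28 < parent 30 at index 1, swap → [25, 28, 40, 34, 30, 56, 60, 52, 47, 62, 57]
extract-min → returns 25:
  remove root 25; move last element 57 to root → [57, 28, 40, 34, 30, 56, 60, 52, 47, 62]
  57 vs smaller child 28 at index 1, swap → [28, 57, 40, 34, 30, 56, 60, 52, 47, 62]
  57 vs smaller child 30 at index 4, swap → [28, 30, 40, 34, 57, 56, 60, 52, 47, 62]
insert 6:
  append 6 at index 10 → [28, 30, 40, 34, 57, 56, 60, 52, 47, 62, 6]
  6 < parent 57 at index 4, swap → [28, 30, 40, 34, 6, 56, 60, 52, 47, 62, 57]
  6 < parent 30 at index 1, swap → [28, 6, 40, 34, 30, 56, 60, 52, 47, 62, 57]
  6 < parent 28 at index 0, swap → [6, 28, 40, 34, 30, 56, 60, 52, 47, 62, 57]
insert 79:
  append 79 at index 11 → [6, 28, 40, 34, 30, 56, 60, 52, 47, 62, 57, 79] (no swap needed)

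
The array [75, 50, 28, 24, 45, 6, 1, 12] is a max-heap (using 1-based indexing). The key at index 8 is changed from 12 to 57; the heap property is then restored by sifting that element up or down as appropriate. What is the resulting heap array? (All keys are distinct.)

set index 8 from 12 to 57 → [75, 50, 28, 24, 45, 6, 1, 57]
57 > parent 24 at index 4, swap → [75, 50, 28, 57, 45, 6, 1, 24]
57 > parent 50 at index 2, swap → [75, 57, 28, 50, 45, 6, 1, 24]

[75, 57, 28, 50, 45, 6, 1, 24]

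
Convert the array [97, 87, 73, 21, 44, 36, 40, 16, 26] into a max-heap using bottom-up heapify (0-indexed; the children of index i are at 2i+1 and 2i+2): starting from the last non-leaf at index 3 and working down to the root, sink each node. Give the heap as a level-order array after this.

sift down from index 3:
  21 vs larger child 26 at index 8, swap → [97, 87, 73, 26, 44, 36, 40, 16, 21]
sift down from index 2: already satisfies heap property
sift down from index 1: already satisfies heap property
sift down from index 0: already satisfies heap property

[97, 87, 73, 26, 44, 36, 40, 16, 21]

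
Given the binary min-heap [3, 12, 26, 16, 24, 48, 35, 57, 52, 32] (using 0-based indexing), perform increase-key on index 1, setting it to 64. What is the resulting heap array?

set index 1 from 12 to 64 → [3, 64, 26, 16, 24, 48, 35, 57, 52, 32]
64 vs smaller child 16 at index 3, swap → [3, 16, 26, 64, 24, 48, 35, 57, 52, 32]
64 vs smaller child 52 at index 8, swap → [3, 16, 26, 52, 24, 48, 35, 57, 64, 32]

[3, 16, 26, 52, 24, 48, 35, 57, 64, 32]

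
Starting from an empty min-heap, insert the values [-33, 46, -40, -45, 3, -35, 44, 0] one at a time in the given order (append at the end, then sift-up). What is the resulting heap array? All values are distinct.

Insert -33:
  append -33 at index 0 → [-33] (no swap needed)
Insert 46:
  append 46 at index 1 → [-33, 46] (no swap needed)
Insert -40:
  append -40 at index 2 → [-33, 46, -40]
  -40 < parent -33 at index 0, swap → [-40, 46, -33]
Insert -45:
  append -45 at index 3 → [-40, 46, -33, -45]
  -45 < parent 46 at index 1, swap → [-40, -45, -33, 46]
  -45 < parent -40 at index 0, swap → [-45, -40, -33, 46]
Insert 3:
  append 3 at index 4 → [-45, -40, -33, 46, 3] (no swap needed)
Insert -35:
  append -35 at index 5 → [-45, -40, -33, 46, 3, -35]
  -35 < parent -33 at index 2, swap → [-45, -40, -35, 46, 3, -33]
Insert 44:
  append 44 at index 6 → [-45, -40, -35, 46, 3, -33, 44] (no swap needed)
Insert 0:
  append 0 at index 7 → [-45, -40, -35, 46, 3, -33, 44, 0]
  0 < parent 46 at index 3, swap → [-45, -40, -35, 0, 3, -33, 44, 46]

[-45, -40, -35, 0, 3, -33, 44, 46]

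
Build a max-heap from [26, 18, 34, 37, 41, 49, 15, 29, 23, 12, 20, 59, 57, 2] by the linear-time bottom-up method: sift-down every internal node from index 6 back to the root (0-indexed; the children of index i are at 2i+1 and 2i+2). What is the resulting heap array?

[59, 41, 57, 37, 20, 49, 15, 29, 23, 12, 18, 26, 34, 2]

sift down from index 6: already satisfies heap property
sift down from index 5:
  49 vs larger child 59 at index 11, swap → [26, 18, 34, 37, 41, 59, 15, 29, 23, 12, 20, 49, 57, 2]
sift down from index 4: already satisfies heap property
sift down from index 3: already satisfies heap property
sift down from index 2:
  34 vs larger child 59 at index 5, swap → [26, 18, 59, 37, 41, 34, 15, 29, 23, 12, 20, 49, 57, 2]
  34 vs larger child 57 at index 12, swap → [26, 18, 59, 37, 41, 57, 15, 29, 23, 12, 20, 49, 34, 2]
sift down from index 1:
  18 vs larger child 41 at index 4, swap → [26, 41, 59, 37, 18, 57, 15, 29, 23, 12, 20, 49, 34, 2]
  18 vs larger child 20 at index 10, swap → [26, 41, 59, 37, 20, 57, 15, 29, 23, 12, 18, 49, 34, 2]
sift down from index 0:
  26 vs larger child 59 at index 2, swap → [59, 41, 26, 37, 20, 57, 15, 29, 23, 12, 18, 49, 34, 2]
  26 vs larger child 57 at index 5, swap → [59, 41, 57, 37, 20, 26, 15, 29, 23, 12, 18, 49, 34, 2]
  26 vs larger child 49 at index 11, swap → [59, 41, 57, 37, 20, 49, 15, 29, 23, 12, 18, 26, 34, 2]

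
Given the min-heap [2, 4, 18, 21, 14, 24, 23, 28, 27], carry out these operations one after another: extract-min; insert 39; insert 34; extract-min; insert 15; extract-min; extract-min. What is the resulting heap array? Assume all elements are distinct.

extract-min → returns 2:
  remove root 2; move last element 27 to root → [27, 4, 18, 21, 14, 24, 23, 28]
  27 vs smaller child 4 at index 1, swap → [4, 27, 18, 21, 14, 24, 23, 28]
  27 vs smaller child 14 at index 4, swap → [4, 14, 18, 21, 27, 24, 23, 28]
insert 39:
  append 39 at index 8 → [4, 14, 18, 21, 27, 24, 23, 28, 39] (no swap needed)
insert 34:
  append 34 at index 9 → [4, 14, 18, 21, 27, 24, 23, 28, 39, 34] (no swap needed)
extract-min → returns 4:
  remove root 4; move last element 34 to root → [34, 14, 18, 21, 27, 24, 23, 28, 39]
  34 vs smaller child 14 at index 1, swap → [14, 34, 18, 21, 27, 24, 23, 28, 39]
  34 vs smaller child 21 at index 3, swap → [14, 21, 18, 34, 27, 24, 23, 28, 39]
  34 vs smaller child 28 at index 7, swap → [14, 21, 18, 28, 27, 24, 23, 34, 39]
insert 15:
  append 15 at index 9 → [14, 21, 18, 28, 27, 24, 23, 34, 39, 15]
  15 < parent 27 at index 4, swap → [14, 21, 18, 28, 15, 24, 23, 34, 39, 27]
  15 < parent 21 at index 1, swap → [14, 15, 18, 28, 21, 24, 23, 34, 39, 27]
extract-min → returns 14:
  remove root 14; move last element 27 to root → [27, 15, 18, 28, 21, 24, 23, 34, 39]
  27 vs smaller child 15 at index 1, swap → [15, 27, 18, 28, 21, 24, 23, 34, 39]
  27 vs smaller child 21 at index 4, swap → [15, 21, 18, 28, 27, 24, 23, 34, 39]
extract-min → returns 15:
  remove root 15; move last element 39 to root → [39, 21, 18, 28, 27, 24, 23, 34]
  39 vs smaller child 18 at index 2, swap → [18, 21, 39, 28, 27, 24, 23, 34]
  39 vs smaller child 23 at index 6, swap → [18, 21, 23, 28, 27, 24, 39, 34]

[18, 21, 23, 28, 27, 24, 39, 34]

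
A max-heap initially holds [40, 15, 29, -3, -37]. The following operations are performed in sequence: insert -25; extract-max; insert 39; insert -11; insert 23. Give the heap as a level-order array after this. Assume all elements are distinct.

[39, 23, 29, 15, -37, -25, -11, -3]

insert -25:
  append -25 at index 5 → [40, 15, 29, -3, -37, -25] (no swap needed)
extract-max → returns 40:
  remove root 40; move last element -25 to root → [-25, 15, 29, -3, -37]
  -25 vs larger child 29 at index 2, swap → [29, 15, -25, -3, -37]
insert 39:
  append 39 at index 5 → [29, 15, -25, -3, -37, 39]
  39 > parent -25 at index 2, swap → [29, 15, 39, -3, -37, -25]
  39 > parent 29 at index 0, swap → [39, 15, 29, -3, -37, -25]
insert -11:
  append -11 at index 6 → [39, 15, 29, -3, -37, -25, -11] (no swap needed)
insert 23:
  append 23 at index 7 → [39, 15, 29, -3, -37, -25, -11, 23]
  23 > parent -3 at index 3, swap → [39, 15, 29, 23, -37, -25, -11, -3]
  23 > parent 15 at index 1, swap → [39, 23, 29, 15, -37, -25, -11, -3]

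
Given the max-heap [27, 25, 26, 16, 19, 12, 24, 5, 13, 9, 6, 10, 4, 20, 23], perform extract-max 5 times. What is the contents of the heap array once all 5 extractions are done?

extract-max #1 returns 27:
  remove root 27; move last element 23 to root → [23, 25, 26, 16, 19, 12, 24, 5, 13, 9, 6, 10, 4, 20]
  23 vs larger child 26 at index 2, swap → [26, 25, 23, 16, 19, 12, 24, 5, 13, 9, 6, 10, 4, 20]
  23 vs larger child 24 at index 6, swap → [26, 25, 24, 16, 19, 12, 23, 5, 13, 9, 6, 10, 4, 20]
extract-max #2 returns 26:
  remove root 26; move last element 20 to root → [20, 25, 24, 16, 19, 12, 23, 5, 13, 9, 6, 10, 4]
  20 vs larger child 25 at index 1, swap → [25, 20, 24, 16, 19, 12, 23, 5, 13, 9, 6, 10, 4]
extract-max #3 returns 25:
  remove root 25; move last element 4 to root → [4, 20, 24, 16, 19, 12, 23, 5, 13, 9, 6, 10]
  4 vs larger child 24 at index 2, swap → [24, 20, 4, 16, 19, 12, 23, 5, 13, 9, 6, 10]
  4 vs larger child 23 at index 6, swap → [24, 20, 23, 16, 19, 12, 4, 5, 13, 9, 6, 10]
extract-max #4 returns 24:
  remove root 24; move last element 10 to root → [10, 20, 23, 16, 19, 12, 4, 5, 13, 9, 6]
  10 vs larger child 23 at index 2, swap → [23, 20, 10, 16, 19, 12, 4, 5, 13, 9, 6]
  10 vs larger child 12 at index 5, swap → [23, 20, 12, 16, 19, 10, 4, 5, 13, 9, 6]
extract-max #5 returns 23:
  remove root 23; move last element 6 to root → [6, 20, 12, 16, 19, 10, 4, 5, 13, 9]
  6 vs larger child 20 at index 1, swap → [20, 6, 12, 16, 19, 10, 4, 5, 13, 9]
  6 vs larger child 19 at index 4, swap → [20, 19, 12, 16, 6, 10, 4, 5, 13, 9]
  6 vs only child 9 at index 9, swap → [20, 19, 12, 16, 9, 10, 4, 5, 13, 6]

[20, 19, 12, 16, 9, 10, 4, 5, 13, 6]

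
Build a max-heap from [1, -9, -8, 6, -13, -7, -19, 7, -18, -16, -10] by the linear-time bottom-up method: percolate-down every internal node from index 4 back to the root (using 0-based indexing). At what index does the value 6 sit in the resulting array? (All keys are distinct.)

1

sift down from index 4:
  -13 vs larger child -10 at index 10, swap → [1, -9, -8, 6, -10, -7, -19, 7, -18, -16, -13]
sift down from index 3:
  6 vs larger child 7 at index 7, swap → [1, -9, -8, 7, -10, -7, -19, 6, -18, -16, -13]
sift down from index 2:
  -8 vs larger child -7 at index 5, swap → [1, -9, -7, 7, -10, -8, -19, 6, -18, -16, -13]
sift down from index 1:
  -9 vs larger child 7 at index 3, swap → [1, 7, -7, -9, -10, -8, -19, 6, -18, -16, -13]
  -9 vs larger child 6 at index 7, swap → [1, 7, -7, 6, -10, -8, -19, -9, -18, -16, -13]
sift down from index 0:
  1 vs larger child 7 at index 1, swap → [7, 1, -7, 6, -10, -8, -19, -9, -18, -16, -13]
  1 vs larger child 6 at index 3, swap → [7, 6, -7, 1, -10, -8, -19, -9, -18, -16, -13]
resulting array: [7, 6, -7, 1, -10, -8, -19, -9, -18, -16, -13]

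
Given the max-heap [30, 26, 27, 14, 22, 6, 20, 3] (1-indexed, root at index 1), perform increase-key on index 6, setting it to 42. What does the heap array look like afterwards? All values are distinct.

set index 6 from 6 to 42 → [30, 26, 27, 14, 22, 42, 20, 3]
42 > parent 27 at index 3, swap → [30, 26, 42, 14, 22, 27, 20, 3]
42 > parent 30 at index 1, swap → [42, 26, 30, 14, 22, 27, 20, 3]

[42, 26, 30, 14, 22, 27, 20, 3]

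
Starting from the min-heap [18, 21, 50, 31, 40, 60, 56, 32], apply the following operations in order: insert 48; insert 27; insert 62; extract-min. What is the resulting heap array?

[21, 27, 50, 31, 40, 60, 56, 32, 48, 62]

insert 48:
  append 48 at index 8 → [18, 21, 50, 31, 40, 60, 56, 32, 48] (no swap needed)
insert 27:
  append 27 at index 9 → [18, 21, 50, 31, 40, 60, 56, 32, 48, 27]
  27 < parent 40 at index 4, swap → [18, 21, 50, 31, 27, 60, 56, 32, 48, 40]
insert 62:
  append 62 at index 10 → [18, 21, 50, 31, 27, 60, 56, 32, 48, 40, 62] (no swap needed)
extract-min → returns 18:
  remove root 18; move last element 62 to root → [62, 21, 50, 31, 27, 60, 56, 32, 48, 40]
  62 vs smaller child 21 at index 1, swap → [21, 62, 50, 31, 27, 60, 56, 32, 48, 40]
  62 vs smaller child 27 at index 4, swap → [21, 27, 50, 31, 62, 60, 56, 32, 48, 40]
  62 vs only child 40 at index 9, swap → [21, 27, 50, 31, 40, 60, 56, 32, 48, 62]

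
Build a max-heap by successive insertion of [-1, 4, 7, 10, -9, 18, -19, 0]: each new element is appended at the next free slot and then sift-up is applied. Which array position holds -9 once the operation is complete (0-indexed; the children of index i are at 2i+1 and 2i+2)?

4

Insert -1:
  append -1 at index 0 → [-1] (no swap needed)
Insert 4:
  append 4 at index 1 → [-1, 4]
  4 > parent -1 at index 0, swap → [4, -1]
Insert 7:
  append 7 at index 2 → [4, -1, 7]
  7 > parent 4 at index 0, swap → [7, -1, 4]
Insert 10:
  append 10 at index 3 → [7, -1, 4, 10]
  10 > parent -1 at index 1, swap → [7, 10, 4, -1]
  10 > parent 7 at index 0, swap → [10, 7, 4, -1]
Insert -9:
  append -9 at index 4 → [10, 7, 4, -1, -9] (no swap needed)
Insert 18:
  append 18 at index 5 → [10, 7, 4, -1, -9, 18]
  18 > parent 4 at index 2, swap → [10, 7, 18, -1, -9, 4]
  18 > parent 10 at index 0, swap → [18, 7, 10, -1, -9, 4]
Insert -19:
  append -19 at index 6 → [18, 7, 10, -1, -9, 4, -19] (no swap needed)
Insert 0:
  append 0 at index 7 → [18, 7, 10, -1, -9, 4, -19, 0]
  0 > parent -1 at index 3, swap → [18, 7, 10, 0, -9, 4, -19, -1]
resulting array: [18, 7, 10, 0, -9, 4, -19, -1]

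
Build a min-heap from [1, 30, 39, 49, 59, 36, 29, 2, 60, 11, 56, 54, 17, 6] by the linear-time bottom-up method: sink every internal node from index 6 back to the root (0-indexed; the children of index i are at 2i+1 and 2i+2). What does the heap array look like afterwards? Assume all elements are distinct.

sift down from index 6:
  29 vs only child 6 at index 13, swap → [1, 30, 39, 49, 59, 36, 6, 2, 60, 11, 56, 54, 17, 29]
sift down from index 5:
  36 vs smaller child 17 at index 12, swap → [1, 30, 39, 49, 59, 17, 6, 2, 60, 11, 56, 54, 36, 29]
sift down from index 4:
  59 vs smaller child 11 at index 9, swap → [1, 30, 39, 49, 11, 17, 6, 2, 60, 59, 56, 54, 36, 29]
sift down from index 3:
  49 vs smaller child 2 at index 7, swap → [1, 30, 39, 2, 11, 17, 6, 49, 60, 59, 56, 54, 36, 29]
sift down from index 2:
  39 vs smaller child 6 at index 6, swap → [1, 30, 6, 2, 11, 17, 39, 49, 60, 59, 56, 54, 36, 29]
  39 vs only child 29 at index 13, swap → [1, 30, 6, 2, 11, 17, 29, 49, 60, 59, 56, 54, 36, 39]
sift down from index 1:
  30 vs smaller child 2 at index 3, swap → [1, 2, 6, 30, 11, 17, 29, 49, 60, 59, 56, 54, 36, 39]
sift down from index 0: already satisfies heap property

[1, 2, 6, 30, 11, 17, 29, 49, 60, 59, 56, 54, 36, 39]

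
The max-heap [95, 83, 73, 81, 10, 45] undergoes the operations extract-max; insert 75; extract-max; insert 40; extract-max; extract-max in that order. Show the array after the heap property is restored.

extract-max → returns 95:
  remove root 95; move last element 45 to root → [45, 83, 73, 81, 10]
  45 vs larger child 83 at index 1, swap → [83, 45, 73, 81, 10]
  45 vs larger child 81 at index 3, swap → [83, 81, 73, 45, 10]
insert 75:
  append 75 at index 5 → [83, 81, 73, 45, 10, 75]
  75 > parent 73 at index 2, swap → [83, 81, 75, 45, 10, 73]
extract-max → returns 83:
  remove root 83; move last element 73 to root → [73, 81, 75, 45, 10]
  73 vs larger child 81 at index 1, swap → [81, 73, 75, 45, 10]
insert 40:
  append 40 at index 5 → [81, 73, 75, 45, 10, 40] (no swap needed)
extract-max → returns 81:
  remove root 81; move last element 40 to root → [40, 73, 75, 45, 10]
  40 vs larger child 75 at index 2, swap → [75, 73, 40, 45, 10]
extract-max → returns 75:
  remove root 75; move last element 10 to root → [10, 73, 40, 45]
  10 vs larger child 73 at index 1, swap → [73, 10, 40, 45]
  10 vs only child 45 at index 3, swap → [73, 45, 40, 10]

[73, 45, 40, 10]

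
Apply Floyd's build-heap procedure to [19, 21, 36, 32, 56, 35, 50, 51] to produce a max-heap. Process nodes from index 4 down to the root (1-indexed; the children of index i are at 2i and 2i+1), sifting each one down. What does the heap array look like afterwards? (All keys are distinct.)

sift down from index 4:
  32 vs only child 51 at index 8, swap → [19, 21, 36, 51, 56, 35, 50, 32]
sift down from index 3:
  36 vs larger child 50 at index 7, swap → [19, 21, 50, 51, 56, 35, 36, 32]
sift down from index 2:
  21 vs larger child 56 at index 5, swap → [19, 56, 50, 51, 21, 35, 36, 32]
sift down from index 1:
  19 vs larger child 56 at index 2, swap → [56, 19, 50, 51, 21, 35, 36, 32]
  19 vs larger child 51 at index 4, swap → [56, 51, 50, 19, 21, 35, 36, 32]
  19 vs only child 32 at index 8, swap → [56, 51, 50, 32, 21, 35, 36, 19]

[56, 51, 50, 32, 21, 35, 36, 19]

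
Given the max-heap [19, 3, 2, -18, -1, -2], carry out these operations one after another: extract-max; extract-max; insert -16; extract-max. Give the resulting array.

extract-max → returns 19:
  remove root 19; move last element -2 to root → [-2, 3, 2, -18, -1]
  -2 vs larger child 3 at index 1, swap → [3, -2, 2, -18, -1]
  -2 vs larger child -1 at index 4, swap → [3, -1, 2, -18, -2]
extract-max → returns 3:
  remove root 3; move last element -2 to root → [-2, -1, 2, -18]
  -2 vs larger child 2 at index 2, swap → [2, -1, -2, -18]
insert -16:
  append -16 at index 4 → [2, -1, -2, -18, -16] (no swap needed)
extract-max → returns 2:
  remove root 2; move last element -16 to root → [-16, -1, -2, -18]
  -16 vs larger child -1 at index 1, swap → [-1, -16, -2, -18]

[-1, -16, -2, -18]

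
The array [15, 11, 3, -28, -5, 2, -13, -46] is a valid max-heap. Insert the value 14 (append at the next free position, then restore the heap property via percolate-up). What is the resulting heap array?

[15, 14, 3, 11, -5, 2, -13, -46, -28]

append 14 at index 8 → [15, 11, 3, -28, -5, 2, -13, -46, 14]
14 > parent -28 at index 3, swap → [15, 11, 3, 14, -5, 2, -13, -46, -28]
14 > parent 11 at index 1, swap → [15, 14, 3, 11, -5, 2, -13, -46, -28]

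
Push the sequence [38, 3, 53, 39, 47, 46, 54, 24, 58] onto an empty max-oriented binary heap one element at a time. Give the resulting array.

Insert 38:
  append 38 at index 0 → [38] (no swap needed)
Insert 3:
  append 3 at index 1 → [38, 3] (no swap needed)
Insert 53:
  append 53 at index 2 → [38, 3, 53]
  53 > parent 38 at index 0, swap → [53, 3, 38]
Insert 39:
  append 39 at index 3 → [53, 3, 38, 39]
  39 > parent 3 at index 1, swap → [53, 39, 38, 3]
Insert 47:
  append 47 at index 4 → [53, 39, 38, 3, 47]
  47 > parent 39 at index 1, swap → [53, 47, 38, 3, 39]
Insert 46:
  append 46 at index 5 → [53, 47, 38, 3, 39, 46]
  46 > parent 38 at index 2, swap → [53, 47, 46, 3, 39, 38]
Insert 54:
  append 54 at index 6 → [53, 47, 46, 3, 39, 38, 54]
  54 > parent 46 at index 2, swap → [53, 47, 54, 3, 39, 38, 46]
  54 > parent 53 at index 0, swap → [54, 47, 53, 3, 39, 38, 46]
Insert 24:
  append 24 at index 7 → [54, 47, 53, 3, 39, 38, 46, 24]
  24 > parent 3 at index 3, swap → [54, 47, 53, 24, 39, 38, 46, 3]
Insert 58:
  append 58 at index 8 → [54, 47, 53, 24, 39, 38, 46, 3, 58]
  58 > parent 24 at index 3, swap → [54, 47, 53, 58, 39, 38, 46, 3, 24]
  58 > parent 47 at index 1, swap → [54, 58, 53, 47, 39, 38, 46, 3, 24]
  58 > parent 54 at index 0, swap → [58, 54, 53, 47, 39, 38, 46, 3, 24]

[58, 54, 53, 47, 39, 38, 46, 3, 24]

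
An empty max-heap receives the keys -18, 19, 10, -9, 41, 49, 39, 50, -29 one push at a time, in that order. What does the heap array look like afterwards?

[50, 49, 41, 19, -9, 10, 39, -18, -29]

Insert -18:
  append -18 at index 0 → [-18] (no swap needed)
Insert 19:
  append 19 at index 1 → [-18, 19]
  19 > parent -18 at index 0, swap → [19, -18]
Insert 10:
  append 10 at index 2 → [19, -18, 10] (no swap needed)
Insert -9:
  append -9 at index 3 → [19, -18, 10, -9]
  -9 > parent -18 at index 1, swap → [19, -9, 10, -18]
Insert 41:
  append 41 at index 4 → [19, -9, 10, -18, 41]
  41 > parent -9 at index 1, swap → [19, 41, 10, -18, -9]
  41 > parent 19 at index 0, swap → [41, 19, 10, -18, -9]
Insert 49:
  append 49 at index 5 → [41, 19, 10, -18, -9, 49]
  49 > parent 10 at index 2, swap → [41, 19, 49, -18, -9, 10]
  49 > parent 41 at index 0, swap → [49, 19, 41, -18, -9, 10]
Insert 39:
  append 39 at index 6 → [49, 19, 41, -18, -9, 10, 39] (no swap needed)
Insert 50:
  append 50 at index 7 → [49, 19, 41, -18, -9, 10, 39, 50]
  50 > parent -18 at index 3, swap → [49, 19, 41, 50, -9, 10, 39, -18]
  50 > parent 19 at index 1, swap → [49, 50, 41, 19, -9, 10, 39, -18]
  50 > parent 49 at index 0, swap → [50, 49, 41, 19, -9, 10, 39, -18]
Insert -29:
  append -29 at index 8 → [50, 49, 41, 19, -9, 10, 39, -18, -29] (no swap needed)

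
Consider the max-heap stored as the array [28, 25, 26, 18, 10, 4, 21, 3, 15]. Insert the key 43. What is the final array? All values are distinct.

append 43 at index 9 → [28, 25, 26, 18, 10, 4, 21, 3, 15, 43]
43 > parent 10 at index 4, swap → [28, 25, 26, 18, 43, 4, 21, 3, 15, 10]
43 > parent 25 at index 1, swap → [28, 43, 26, 18, 25, 4, 21, 3, 15, 10]
43 > parent 28 at index 0, swap → [43, 28, 26, 18, 25, 4, 21, 3, 15, 10]

[43, 28, 26, 18, 25, 4, 21, 3, 15, 10]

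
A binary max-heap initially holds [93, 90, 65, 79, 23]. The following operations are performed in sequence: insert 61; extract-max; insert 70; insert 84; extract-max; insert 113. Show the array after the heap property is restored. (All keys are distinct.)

[113, 79, 84, 61, 23, 65, 70]

insert 61:
  append 61 at index 5 → [93, 90, 65, 79, 23, 61] (no swap needed)
extract-max → returns 93:
  remove root 93; move last element 61 to root → [61, 90, 65, 79, 23]
  61 vs larger child 90 at index 1, swap → [90, 61, 65, 79, 23]
  61 vs larger child 79 at index 3, swap → [90, 79, 65, 61, 23]
insert 70:
  append 70 at index 5 → [90, 79, 65, 61, 23, 70]
  70 > parent 65 at index 2, swap → [90, 79, 70, 61, 23, 65]
insert 84:
  append 84 at index 6 → [90, 79, 70, 61, 23, 65, 84]
  84 > parent 70 at index 2, swap → [90, 79, 84, 61, 23, 65, 70]
extract-max → returns 90:
  remove root 90; move last element 70 to root → [70, 79, 84, 61, 23, 65]
  70 vs larger child 84 at index 2, swap → [84, 79, 70, 61, 23, 65]
insert 113:
  append 113 at index 6 → [84, 79, 70, 61, 23, 65, 113]
  113 > parent 70 at index 2, swap → [84, 79, 113, 61, 23, 65, 70]
  113 > parent 84 at index 0, swap → [113, 79, 84, 61, 23, 65, 70]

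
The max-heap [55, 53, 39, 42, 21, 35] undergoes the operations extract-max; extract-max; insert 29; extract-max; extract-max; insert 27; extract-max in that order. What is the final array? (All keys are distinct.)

extract-max → returns 55:
  remove root 55; move last element 35 to root → [35, 53, 39, 42, 21]
  35 vs larger child 53 at index 1, swap → [53, 35, 39, 42, 21]
  35 vs larger child 42 at index 3, swap → [53, 42, 39, 35, 21]
extract-max → returns 53:
  remove root 53; move last element 21 to root → [21, 42, 39, 35]
  21 vs larger child 42 at index 1, swap → [42, 21, 39, 35]
  21 vs only child 35 at index 3, swap → [42, 35, 39, 21]
insert 29:
  append 29 at index 4 → [42, 35, 39, 21, 29] (no swap needed)
extract-max → returns 42:
  remove root 42; move last element 29 to root → [29, 35, 39, 21]
  29 vs larger child 39 at index 2, swap → [39, 35, 29, 21]
extract-max → returns 39:
  remove root 39; move last element 21 to root → [21, 35, 29]
  21 vs larger child 35 at index 1, swap → [35, 21, 29]
insert 27:
  append 27 at index 3 → [35, 21, 29, 27]
  27 > parent 21 at index 1, swap → [35, 27, 29, 21]
extract-max → returns 35:
  remove root 35; move last element 21 to root → [21, 27, 29]
  21 vs larger child 29 at index 2, swap → [29, 27, 21]

[29, 27, 21]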